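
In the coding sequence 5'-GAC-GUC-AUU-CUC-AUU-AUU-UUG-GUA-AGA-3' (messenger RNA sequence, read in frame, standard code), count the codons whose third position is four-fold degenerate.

Codon 1 GAC (Asp): third position 2-fold.
Codon 2 GUC (Val): third position 4-fold.
Codon 3 AUU (Ile): third position 3-fold.
Codon 4 CUC (Leu): third position 4-fold.
Codon 5 AUU (Ile): third position 3-fold.
Codon 6 AUU (Ile): third position 3-fold.
Codon 7 UUG (Leu): third position 2-fold.
Codon 8 GUA (Val): third position 4-fold.
Codon 9 AGA (Arg): third position 2-fold.
Four-fold degenerate third positions: 3.

3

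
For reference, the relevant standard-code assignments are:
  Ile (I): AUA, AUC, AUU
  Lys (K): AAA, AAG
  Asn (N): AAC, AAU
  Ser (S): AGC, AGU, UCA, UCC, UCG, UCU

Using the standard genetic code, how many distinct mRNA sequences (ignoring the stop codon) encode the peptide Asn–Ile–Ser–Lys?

Asn: 2 codons.
Ile: 3 codons.
Ser: 6 codons.
Lys: 2 codons.
2 × 3 × 6 × 2 = 72.

72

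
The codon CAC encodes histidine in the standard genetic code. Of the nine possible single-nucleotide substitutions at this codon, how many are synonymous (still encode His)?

1

Position 1: none → 0 synonymous.
Position 2: none → 0 synonymous.
Position 3: CAT → 1 synonymous.
Total: 0 + 0 + 1 = 1.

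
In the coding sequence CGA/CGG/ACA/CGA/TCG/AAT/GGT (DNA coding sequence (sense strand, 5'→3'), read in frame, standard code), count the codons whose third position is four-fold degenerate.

Codon 1 CGA (Arg): third position 4-fold.
Codon 2 CGG (Arg): third position 4-fold.
Codon 3 ACA (Thr): third position 4-fold.
Codon 4 CGA (Arg): third position 4-fold.
Codon 5 TCG (Ser): third position 4-fold.
Codon 6 AAT (Asn): third position 2-fold.
Codon 7 GGT (Gly): third position 4-fold.
Four-fold degenerate third positions: 6.

6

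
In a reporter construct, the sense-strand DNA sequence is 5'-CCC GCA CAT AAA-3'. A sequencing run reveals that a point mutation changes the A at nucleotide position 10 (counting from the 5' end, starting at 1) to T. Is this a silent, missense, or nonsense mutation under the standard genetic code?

nonsense

Position 10 falls in codon 4: AAA → Lys.
After the substitution the codon is TAA → Stop.
The new codon is a stop codon, so this is a nonsense mutation.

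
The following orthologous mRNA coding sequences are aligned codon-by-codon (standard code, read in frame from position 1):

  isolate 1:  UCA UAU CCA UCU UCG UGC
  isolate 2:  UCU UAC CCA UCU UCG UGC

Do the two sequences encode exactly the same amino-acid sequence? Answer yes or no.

yes

Codon 1: UCA Ser / UCU Ser — synonymous.
Codon 2: UAU Tyr / UAC Tyr — synonymous.
Codon 3: CCA Pro / CCA Pro — identical.
Codon 4: UCU Ser / UCU Ser — identical.
Codon 5: UCG Ser / UCG Ser — identical.
Codon 6: UGC Cys / UGC Cys — identical.
Nonsynonymous differences: 0 → same protein.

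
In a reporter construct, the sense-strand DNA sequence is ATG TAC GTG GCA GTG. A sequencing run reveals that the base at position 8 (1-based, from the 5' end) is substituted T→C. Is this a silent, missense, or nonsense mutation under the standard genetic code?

missense

Position 8 falls in codon 3: GTG → Val.
After the substitution the codon is GCG → Ala.
Val ≠ Ala, so this is a missense mutation.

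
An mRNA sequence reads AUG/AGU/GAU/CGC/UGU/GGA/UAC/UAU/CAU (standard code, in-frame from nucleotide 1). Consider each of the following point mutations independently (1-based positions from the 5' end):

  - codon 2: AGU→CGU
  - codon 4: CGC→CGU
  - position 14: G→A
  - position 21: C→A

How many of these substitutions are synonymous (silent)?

Codon 2: AGU (Ser) → CGU (Arg) — missense.
Codon 4: CGC (Arg) → CGU (Arg) — synonymous.
Codon 5: UGU (Cys) → UAU (Tyr) — missense.
Codon 7: UAC (Tyr) → UAA (Stop) — nonsense.
Synonymous: 1 of 4.

1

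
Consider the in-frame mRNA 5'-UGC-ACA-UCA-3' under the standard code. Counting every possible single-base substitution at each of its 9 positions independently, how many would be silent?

Codon 1 (UGC, Cys): 1 synonymous substitution.
Codon 2 (ACA, Thr): 3 synonymous substitutions.
Codon 3 (UCA, Ser): 3 synonymous substitutions.
Total: 1 + 3 + 3 = 7.

7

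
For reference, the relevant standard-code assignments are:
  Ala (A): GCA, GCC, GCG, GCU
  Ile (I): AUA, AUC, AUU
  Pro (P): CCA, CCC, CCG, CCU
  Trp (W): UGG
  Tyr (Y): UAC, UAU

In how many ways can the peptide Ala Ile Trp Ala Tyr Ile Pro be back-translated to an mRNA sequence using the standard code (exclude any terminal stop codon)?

1152

Ala: 4 codons.
Ile: 3 codons.
Trp: 1 codon.
Ala: 4 codons.
Tyr: 2 codons.
Ile: 3 codons.
Pro: 4 codons.
4 × 3 × 1 × 4 × 2 × 3 × 4 = 1152.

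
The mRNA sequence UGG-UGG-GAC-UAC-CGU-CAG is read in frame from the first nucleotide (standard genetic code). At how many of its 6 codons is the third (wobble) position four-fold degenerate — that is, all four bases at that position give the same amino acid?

1

Codon 1 UGG (Trp): third position 1-fold.
Codon 2 UGG (Trp): third position 1-fold.
Codon 3 GAC (Asp): third position 2-fold.
Codon 4 UAC (Tyr): third position 2-fold.
Codon 5 CGU (Arg): third position 4-fold.
Codon 6 CAG (Gln): third position 2-fold.
Four-fold degenerate third positions: 1.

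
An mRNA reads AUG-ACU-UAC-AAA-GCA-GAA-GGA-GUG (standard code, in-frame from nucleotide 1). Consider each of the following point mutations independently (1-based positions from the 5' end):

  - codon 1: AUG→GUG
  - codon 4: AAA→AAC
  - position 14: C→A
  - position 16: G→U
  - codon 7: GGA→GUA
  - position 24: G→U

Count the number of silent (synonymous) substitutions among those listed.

1

Codon 1: AUG (Met) → GUG (Val) — missense.
Codon 4: AAA (Lys) → AAC (Asn) — missense.
Codon 5: GCA (Ala) → GAA (Glu) — missense.
Codon 6: GAA (Glu) → UAA (Stop) — nonsense.
Codon 7: GGA (Gly) → GUA (Val) — missense.
Codon 8: GUG (Val) → GUU (Val) — synonymous.
Synonymous: 1 of 6.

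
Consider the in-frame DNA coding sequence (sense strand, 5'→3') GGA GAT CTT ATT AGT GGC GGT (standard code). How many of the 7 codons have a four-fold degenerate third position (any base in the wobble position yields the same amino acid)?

4

Codon 1 GGA (Gly): third position 4-fold.
Codon 2 GAT (Asp): third position 2-fold.
Codon 3 CTT (Leu): third position 4-fold.
Codon 4 ATT (Ile): third position 3-fold.
Codon 5 AGT (Ser): third position 2-fold.
Codon 6 GGC (Gly): third position 4-fold.
Codon 7 GGT (Gly): third position 4-fold.
Four-fold degenerate third positions: 4.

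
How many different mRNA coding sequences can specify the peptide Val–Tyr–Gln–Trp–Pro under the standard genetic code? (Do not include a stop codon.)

Val: 4 codons.
Tyr: 2 codons.
Gln: 2 codons.
Trp: 1 codon.
Pro: 4 codons.
4 × 2 × 2 × 1 × 4 = 64.

64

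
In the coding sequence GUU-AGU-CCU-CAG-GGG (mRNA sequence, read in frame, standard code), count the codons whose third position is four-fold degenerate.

3

Codon 1 GUU (Val): third position 4-fold.
Codon 2 AGU (Ser): third position 2-fold.
Codon 3 CCU (Pro): third position 4-fold.
Codon 4 CAG (Gln): third position 2-fold.
Codon 5 GGG (Gly): third position 4-fold.
Four-fold degenerate third positions: 3.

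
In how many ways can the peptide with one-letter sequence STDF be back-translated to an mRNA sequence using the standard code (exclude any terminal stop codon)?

Ser: 6 codons.
Thr: 4 codons.
Asp: 2 codons.
Phe: 2 codons.
6 × 4 × 2 × 2 = 96.

96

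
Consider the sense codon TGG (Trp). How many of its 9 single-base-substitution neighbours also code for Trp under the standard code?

Position 1: none → 0 synonymous.
Position 2: none → 0 synonymous.
Position 3: none → 0 synonymous.
Total: 0 + 0 + 0 = 0.

0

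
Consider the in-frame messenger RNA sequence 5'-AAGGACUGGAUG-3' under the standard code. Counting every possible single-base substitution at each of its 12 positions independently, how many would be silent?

2

Codon 1 (AAG, Lys): 1 synonymous substitution.
Codon 2 (GAC, Asp): 1 synonymous substitution.
Codon 3 (UGG, Trp): 0 synonymous substitutions.
Codon 4 (AUG, Met): 0 synonymous substitutions.
Total: 1 + 1 + 0 + 0 = 2.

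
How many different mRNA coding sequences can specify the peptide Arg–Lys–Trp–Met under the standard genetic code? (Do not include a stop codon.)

12

Arg: 6 codons.
Lys: 2 codons.
Trp: 1 codon.
Met: 1 codon.
6 × 2 × 1 × 1 = 12.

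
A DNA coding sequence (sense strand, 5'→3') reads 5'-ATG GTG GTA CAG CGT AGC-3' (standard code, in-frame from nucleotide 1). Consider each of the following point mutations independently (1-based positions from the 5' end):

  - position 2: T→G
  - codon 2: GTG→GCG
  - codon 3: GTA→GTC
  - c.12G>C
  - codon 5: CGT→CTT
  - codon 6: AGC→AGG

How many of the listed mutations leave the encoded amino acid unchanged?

Codon 1: ATG (Met) → AGG (Arg) — missense.
Codon 2: GTG (Val) → GCG (Ala) — missense.
Codon 3: GTA (Val) → GTC (Val) — synonymous.
Codon 4: CAG (Gln) → CAC (His) — missense.
Codon 5: CGT (Arg) → CTT (Leu) — missense.
Codon 6: AGC (Ser) → AGG (Arg) — missense.
Synonymous: 1 of 6.

1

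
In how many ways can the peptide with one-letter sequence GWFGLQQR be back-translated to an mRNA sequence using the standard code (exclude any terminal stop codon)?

4608

Gly: 4 codons.
Trp: 1 codon.
Phe: 2 codons.
Gly: 4 codons.
Leu: 6 codons.
Gln: 2 codons.
Gln: 2 codons.
Arg: 6 codons.
4 × 1 × 2 × 4 × 6 × 2 × 2 × 6 = 4608.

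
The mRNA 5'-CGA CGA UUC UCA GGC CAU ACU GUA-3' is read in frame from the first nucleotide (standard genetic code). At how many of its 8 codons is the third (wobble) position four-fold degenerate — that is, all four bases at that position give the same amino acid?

6

Codon 1 CGA (Arg): third position 4-fold.
Codon 2 CGA (Arg): third position 4-fold.
Codon 3 UUC (Phe): third position 2-fold.
Codon 4 UCA (Ser): third position 4-fold.
Codon 5 GGC (Gly): third position 4-fold.
Codon 6 CAU (His): third position 2-fold.
Codon 7 ACU (Thr): third position 4-fold.
Codon 8 GUA (Val): third position 4-fold.
Four-fold degenerate third positions: 6.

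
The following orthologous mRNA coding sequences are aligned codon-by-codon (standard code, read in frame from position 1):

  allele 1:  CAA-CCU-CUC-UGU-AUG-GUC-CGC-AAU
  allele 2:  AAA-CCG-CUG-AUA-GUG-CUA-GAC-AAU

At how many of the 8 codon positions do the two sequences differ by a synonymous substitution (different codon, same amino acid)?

2

Codon 1: CAA Gln / AAA Lys — nonsynonymous.
Codon 2: CCU Pro / CCG Pro — synonymous.
Codon 3: CUC Leu / CUG Leu — synonymous.
Codon 4: UGU Cys / AUA Ile — nonsynonymous.
Codon 5: AUG Met / GUG Val — nonsynonymous.
Codon 6: GUC Val / CUA Leu — nonsynonymous.
Codon 7: CGC Arg / GAC Asp — nonsynonymous.
Codon 8: AAU Asn / AAU Asn — identical.
Synonymous differences: 2.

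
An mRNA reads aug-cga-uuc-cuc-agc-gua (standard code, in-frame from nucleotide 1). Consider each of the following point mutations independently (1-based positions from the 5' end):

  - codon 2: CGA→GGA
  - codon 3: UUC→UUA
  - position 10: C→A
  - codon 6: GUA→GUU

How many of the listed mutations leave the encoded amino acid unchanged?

Codon 2: CGA (Arg) → GGA (Gly) — missense.
Codon 3: UUC (Phe) → UUA (Leu) — missense.
Codon 4: CUC (Leu) → AUC (Ile) — missense.
Codon 6: GUA (Val) → GUU (Val) — synonymous.
Synonymous: 1 of 4.

1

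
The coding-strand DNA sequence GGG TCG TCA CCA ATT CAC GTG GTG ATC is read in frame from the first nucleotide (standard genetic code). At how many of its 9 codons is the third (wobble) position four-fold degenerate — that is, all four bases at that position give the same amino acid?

Codon 1 GGG (Gly): third position 4-fold.
Codon 2 TCG (Ser): third position 4-fold.
Codon 3 TCA (Ser): third position 4-fold.
Codon 4 CCA (Pro): third position 4-fold.
Codon 5 ATT (Ile): third position 3-fold.
Codon 6 CAC (His): third position 2-fold.
Codon 7 GTG (Val): third position 4-fold.
Codon 8 GTG (Val): third position 4-fold.
Codon 9 ATC (Ile): third position 3-fold.
Four-fold degenerate third positions: 6.

6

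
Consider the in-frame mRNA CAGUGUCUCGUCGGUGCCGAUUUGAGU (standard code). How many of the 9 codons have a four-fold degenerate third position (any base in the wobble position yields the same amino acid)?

Codon 1 CAG (Gln): third position 2-fold.
Codon 2 UGU (Cys): third position 2-fold.
Codon 3 CUC (Leu): third position 4-fold.
Codon 4 GUC (Val): third position 4-fold.
Codon 5 GGU (Gly): third position 4-fold.
Codon 6 GCC (Ala): third position 4-fold.
Codon 7 GAU (Asp): third position 2-fold.
Codon 8 UUG (Leu): third position 2-fold.
Codon 9 AGU (Ser): third position 2-fold.
Four-fold degenerate third positions: 4.

4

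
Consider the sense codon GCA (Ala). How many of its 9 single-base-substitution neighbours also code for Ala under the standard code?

Position 1: none → 0 synonymous.
Position 2: none → 0 synonymous.
Position 3: GCU, GCC, GCG → 3 synonymous.
Total: 0 + 0 + 3 = 3.

3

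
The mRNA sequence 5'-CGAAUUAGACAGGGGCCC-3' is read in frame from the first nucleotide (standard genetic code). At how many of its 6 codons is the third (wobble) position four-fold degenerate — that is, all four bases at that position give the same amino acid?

Codon 1 CGA (Arg): third position 4-fold.
Codon 2 AUU (Ile): third position 3-fold.
Codon 3 AGA (Arg): third position 2-fold.
Codon 4 CAG (Gln): third position 2-fold.
Codon 5 GGG (Gly): third position 4-fold.
Codon 6 CCC (Pro): third position 4-fold.
Four-fold degenerate third positions: 3.

3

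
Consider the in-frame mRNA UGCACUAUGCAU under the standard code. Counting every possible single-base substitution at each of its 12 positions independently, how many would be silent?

5

Codon 1 (UGC, Cys): 1 synonymous substitution.
Codon 2 (ACU, Thr): 3 synonymous substitutions.
Codon 3 (AUG, Met): 0 synonymous substitutions.
Codon 4 (CAU, His): 1 synonymous substitution.
Total: 1 + 3 + 0 + 1 = 5.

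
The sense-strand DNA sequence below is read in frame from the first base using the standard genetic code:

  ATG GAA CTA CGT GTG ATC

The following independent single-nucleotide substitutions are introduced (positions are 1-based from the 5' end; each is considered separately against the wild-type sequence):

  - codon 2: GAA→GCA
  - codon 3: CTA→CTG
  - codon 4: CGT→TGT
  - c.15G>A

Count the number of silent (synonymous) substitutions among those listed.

2

Codon 2: GAA (Glu) → GCA (Ala) — missense.
Codon 3: CTA (Leu) → CTG (Leu) — synonymous.
Codon 4: CGT (Arg) → TGT (Cys) — missense.
Codon 5: GTG (Val) → GTA (Val) — synonymous.
Synonymous: 2 of 4.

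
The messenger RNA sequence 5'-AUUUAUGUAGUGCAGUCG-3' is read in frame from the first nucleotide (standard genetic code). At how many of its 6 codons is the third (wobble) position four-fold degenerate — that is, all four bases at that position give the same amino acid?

3

Codon 1 AUU (Ile): third position 3-fold.
Codon 2 UAU (Tyr): third position 2-fold.
Codon 3 GUA (Val): third position 4-fold.
Codon 4 GUG (Val): third position 4-fold.
Codon 5 CAG (Gln): third position 2-fold.
Codon 6 UCG (Ser): third position 4-fold.
Four-fold degenerate third positions: 3.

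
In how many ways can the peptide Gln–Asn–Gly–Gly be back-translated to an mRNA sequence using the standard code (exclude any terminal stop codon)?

Gln: 2 codons.
Asn: 2 codons.
Gly: 4 codons.
Gly: 4 codons.
2 × 2 × 4 × 4 = 64.

64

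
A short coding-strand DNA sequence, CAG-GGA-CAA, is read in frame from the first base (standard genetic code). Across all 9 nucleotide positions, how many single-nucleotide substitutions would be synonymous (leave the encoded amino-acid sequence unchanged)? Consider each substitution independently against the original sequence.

5

Codon 1 (CAG, Gln): 1 synonymous substitution.
Codon 2 (GGA, Gly): 3 synonymous substitutions.
Codon 3 (CAA, Gln): 1 synonymous substitution.
Total: 1 + 3 + 1 = 5.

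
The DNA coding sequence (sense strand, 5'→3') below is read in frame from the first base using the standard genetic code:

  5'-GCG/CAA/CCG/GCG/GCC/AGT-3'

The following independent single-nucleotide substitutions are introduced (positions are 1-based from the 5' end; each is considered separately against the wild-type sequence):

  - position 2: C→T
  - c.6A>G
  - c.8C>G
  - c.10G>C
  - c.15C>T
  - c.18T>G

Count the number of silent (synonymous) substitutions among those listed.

Codon 1: GCG (Ala) → GTG (Val) — missense.
Codon 2: CAA (Gln) → CAG (Gln) — synonymous.
Codon 3: CCG (Pro) → CGG (Arg) — missense.
Codon 4: GCG (Ala) → CCG (Pro) — missense.
Codon 5: GCC (Ala) → GCT (Ala) — synonymous.
Codon 6: AGT (Ser) → AGG (Arg) — missense.
Synonymous: 2 of 6.

2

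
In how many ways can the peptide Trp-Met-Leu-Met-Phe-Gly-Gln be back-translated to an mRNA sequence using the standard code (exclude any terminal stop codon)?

Trp: 1 codon.
Met: 1 codon.
Leu: 6 codons.
Met: 1 codon.
Phe: 2 codons.
Gly: 4 codons.
Gln: 2 codons.
1 × 1 × 6 × 1 × 2 × 4 × 2 = 96.

96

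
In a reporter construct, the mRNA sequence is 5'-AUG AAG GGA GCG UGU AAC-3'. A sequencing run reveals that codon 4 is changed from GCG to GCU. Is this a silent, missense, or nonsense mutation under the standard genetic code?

Position 12 falls in codon 4: GCG → Ala.
After the substitution the codon is GCU → Ala.
Both encode Ala, so the change is synonymous.

silent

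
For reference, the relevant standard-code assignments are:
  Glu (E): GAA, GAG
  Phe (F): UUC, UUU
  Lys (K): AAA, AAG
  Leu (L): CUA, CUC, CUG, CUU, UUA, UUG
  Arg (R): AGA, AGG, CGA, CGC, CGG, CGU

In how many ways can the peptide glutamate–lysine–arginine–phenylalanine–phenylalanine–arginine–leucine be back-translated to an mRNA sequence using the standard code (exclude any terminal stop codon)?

3456

Glu: 2 codons.
Lys: 2 codons.
Arg: 6 codons.
Phe: 2 codons.
Phe: 2 codons.
Arg: 6 codons.
Leu: 6 codons.
2 × 2 × 6 × 2 × 2 × 6 × 6 = 3456.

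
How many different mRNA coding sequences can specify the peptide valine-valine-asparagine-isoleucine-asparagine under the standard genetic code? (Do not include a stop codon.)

Val: 4 codons.
Val: 4 codons.
Asn: 2 codons.
Ile: 3 codons.
Asn: 2 codons.
4 × 4 × 2 × 3 × 2 = 192.

192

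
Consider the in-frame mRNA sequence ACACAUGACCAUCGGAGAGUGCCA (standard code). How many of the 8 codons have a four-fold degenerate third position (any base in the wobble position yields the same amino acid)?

4

Codon 1 ACA (Thr): third position 4-fold.
Codon 2 CAU (His): third position 2-fold.
Codon 3 GAC (Asp): third position 2-fold.
Codon 4 CAU (His): third position 2-fold.
Codon 5 CGG (Arg): third position 4-fold.
Codon 6 AGA (Arg): third position 2-fold.
Codon 7 GUG (Val): third position 4-fold.
Codon 8 CCA (Pro): third position 4-fold.
Four-fold degenerate third positions: 4.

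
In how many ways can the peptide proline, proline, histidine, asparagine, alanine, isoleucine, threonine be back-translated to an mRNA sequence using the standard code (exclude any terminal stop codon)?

Pro: 4 codons.
Pro: 4 codons.
His: 2 codons.
Asn: 2 codons.
Ala: 4 codons.
Ile: 3 codons.
Thr: 4 codons.
4 × 4 × 2 × 2 × 4 × 3 × 4 = 3072.

3072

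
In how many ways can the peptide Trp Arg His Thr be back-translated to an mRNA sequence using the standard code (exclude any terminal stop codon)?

Trp: 1 codon.
Arg: 6 codons.
His: 2 codons.
Thr: 4 codons.
1 × 6 × 2 × 4 = 48.

48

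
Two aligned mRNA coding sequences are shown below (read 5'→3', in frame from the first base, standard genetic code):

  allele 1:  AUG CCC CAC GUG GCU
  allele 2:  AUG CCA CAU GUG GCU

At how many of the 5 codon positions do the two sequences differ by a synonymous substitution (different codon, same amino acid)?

Codon 1: AUG Met / AUG Met — identical.
Codon 2: CCC Pro / CCA Pro — synonymous.
Codon 3: CAC His / CAU His — synonymous.
Codon 4: GUG Val / GUG Val — identical.
Codon 5: GCU Ala / GCU Ala — identical.
Synonymous differences: 2.

2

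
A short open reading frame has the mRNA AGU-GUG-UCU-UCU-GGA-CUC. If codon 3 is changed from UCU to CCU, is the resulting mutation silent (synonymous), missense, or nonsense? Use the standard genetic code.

missense

Position 7 falls in codon 3: UCU → Ser.
After the substitution the codon is CCU → Pro.
Ser ≠ Pro, so this is a missense mutation.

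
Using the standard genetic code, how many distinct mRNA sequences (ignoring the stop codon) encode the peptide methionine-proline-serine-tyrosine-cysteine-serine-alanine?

2304

Met: 1 codon.
Pro: 4 codons.
Ser: 6 codons.
Tyr: 2 codons.
Cys: 2 codons.
Ser: 6 codons.
Ala: 4 codons.
1 × 4 × 6 × 2 × 2 × 6 × 4 = 2304.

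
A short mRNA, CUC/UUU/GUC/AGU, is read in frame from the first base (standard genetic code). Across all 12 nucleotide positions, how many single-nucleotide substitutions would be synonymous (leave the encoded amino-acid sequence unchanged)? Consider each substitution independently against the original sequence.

8

Codon 1 (CUC, Leu): 3 synonymous substitutions.
Codon 2 (UUU, Phe): 1 synonymous substitution.
Codon 3 (GUC, Val): 3 synonymous substitutions.
Codon 4 (AGU, Ser): 1 synonymous substitution.
Total: 3 + 1 + 3 + 1 = 8.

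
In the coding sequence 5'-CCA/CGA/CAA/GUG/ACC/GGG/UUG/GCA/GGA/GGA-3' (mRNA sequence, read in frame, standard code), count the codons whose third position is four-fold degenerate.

8

Codon 1 CCA (Pro): third position 4-fold.
Codon 2 CGA (Arg): third position 4-fold.
Codon 3 CAA (Gln): third position 2-fold.
Codon 4 GUG (Val): third position 4-fold.
Codon 5 ACC (Thr): third position 4-fold.
Codon 6 GGG (Gly): third position 4-fold.
Codon 7 UUG (Leu): third position 2-fold.
Codon 8 GCA (Ala): third position 4-fold.
Codon 9 GGA (Gly): third position 4-fold.
Codon 10 GGA (Gly): third position 4-fold.
Four-fold degenerate third positions: 8.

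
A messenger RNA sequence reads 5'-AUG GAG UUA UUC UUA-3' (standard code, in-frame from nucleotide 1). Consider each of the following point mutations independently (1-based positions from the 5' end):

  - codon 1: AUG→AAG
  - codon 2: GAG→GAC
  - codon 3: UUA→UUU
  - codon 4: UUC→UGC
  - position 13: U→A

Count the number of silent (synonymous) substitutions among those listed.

0

Codon 1: AUG (Met) → AAG (Lys) — missense.
Codon 2: GAG (Glu) → GAC (Asp) — missense.
Codon 3: UUA (Leu) → UUU (Phe) — missense.
Codon 4: UUC (Phe) → UGC (Cys) — missense.
Codon 5: UUA (Leu) → AUA (Ile) — missense.
Synonymous: 0 of 5.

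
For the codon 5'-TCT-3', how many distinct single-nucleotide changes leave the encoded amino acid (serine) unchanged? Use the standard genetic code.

Position 1: none → 0 synonymous.
Position 2: none → 0 synonymous.
Position 3: TCC, TCA, TCG → 3 synonymous.
Total: 0 + 0 + 3 = 3.

3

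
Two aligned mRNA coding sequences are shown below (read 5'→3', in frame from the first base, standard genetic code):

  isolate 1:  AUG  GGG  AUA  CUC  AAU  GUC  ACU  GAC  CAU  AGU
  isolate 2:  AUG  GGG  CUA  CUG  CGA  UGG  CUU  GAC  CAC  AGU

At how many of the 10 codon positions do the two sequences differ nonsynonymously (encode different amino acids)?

Codon 1: AUG Met / AUG Met — identical.
Codon 2: GGG Gly / GGG Gly — identical.
Codon 3: AUA Ile / CUA Leu — nonsynonymous.
Codon 4: CUC Leu / CUG Leu — synonymous.
Codon 5: AAU Asn / CGA Arg — nonsynonymous.
Codon 6: GUC Val / UGG Trp — nonsynonymous.
Codon 7: ACU Thr / CUU Leu — nonsynonymous.
Codon 8: GAC Asp / GAC Asp — identical.
Codon 9: CAU His / CAC His — synonymous.
Codon 10: AGU Ser / AGU Ser — identical.
Nonsynonymous differences: 4.

4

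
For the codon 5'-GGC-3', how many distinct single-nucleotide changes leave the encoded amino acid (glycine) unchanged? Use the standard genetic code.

Position 1: none → 0 synonymous.
Position 2: none → 0 synonymous.
Position 3: GGU, GGA, GGG → 3 synonymous.
Total: 0 + 0 + 3 = 3.

3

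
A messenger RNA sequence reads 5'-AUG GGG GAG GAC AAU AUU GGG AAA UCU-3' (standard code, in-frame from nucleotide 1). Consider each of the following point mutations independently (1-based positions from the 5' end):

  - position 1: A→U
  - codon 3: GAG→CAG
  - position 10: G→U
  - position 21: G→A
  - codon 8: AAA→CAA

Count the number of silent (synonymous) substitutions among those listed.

Codon 1: AUG (Met) → UUG (Leu) — missense.
Codon 3: GAG (Glu) → CAG (Gln) — missense.
Codon 4: GAC (Asp) → UAC (Tyr) — missense.
Codon 7: GGG (Gly) → GGA (Gly) — synonymous.
Codon 8: AAA (Lys) → CAA (Gln) — missense.
Synonymous: 1 of 5.

1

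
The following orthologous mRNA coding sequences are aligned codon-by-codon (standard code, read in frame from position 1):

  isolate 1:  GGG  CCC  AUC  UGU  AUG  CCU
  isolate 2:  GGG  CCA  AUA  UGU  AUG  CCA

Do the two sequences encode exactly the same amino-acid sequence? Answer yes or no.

yes

Codon 1: GGG Gly / GGG Gly — identical.
Codon 2: CCC Pro / CCA Pro — synonymous.
Codon 3: AUC Ile / AUA Ile — synonymous.
Codon 4: UGU Cys / UGU Cys — identical.
Codon 5: AUG Met / AUG Met — identical.
Codon 6: CCU Pro / CCA Pro — synonymous.
Nonsynonymous differences: 0 → same protein.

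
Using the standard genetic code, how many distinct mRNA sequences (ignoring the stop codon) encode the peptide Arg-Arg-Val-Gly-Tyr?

Arg: 6 codons.
Arg: 6 codons.
Val: 4 codons.
Gly: 4 codons.
Tyr: 2 codons.
6 × 6 × 4 × 4 × 2 = 1152.

1152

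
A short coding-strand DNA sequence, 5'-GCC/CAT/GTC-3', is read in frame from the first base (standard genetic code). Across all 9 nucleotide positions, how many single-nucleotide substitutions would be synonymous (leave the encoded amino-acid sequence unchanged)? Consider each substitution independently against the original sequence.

Codon 1 (GCC, Ala): 3 synonymous substitutions.
Codon 2 (CAT, His): 1 synonymous substitution.
Codon 3 (GTC, Val): 3 synonymous substitutions.
Total: 3 + 1 + 3 = 7.

7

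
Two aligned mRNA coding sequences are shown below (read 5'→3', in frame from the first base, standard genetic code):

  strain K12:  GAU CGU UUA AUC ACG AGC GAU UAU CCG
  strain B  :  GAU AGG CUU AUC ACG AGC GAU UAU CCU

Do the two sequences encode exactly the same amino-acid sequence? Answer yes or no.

yes

Codon 1: GAU Asp / GAU Asp — identical.
Codon 2: CGU Arg / AGG Arg — synonymous.
Codon 3: UUA Leu / CUU Leu — synonymous.
Codon 4: AUC Ile / AUC Ile — identical.
Codon 5: ACG Thr / ACG Thr — identical.
Codon 6: AGC Ser / AGC Ser — identical.
Codon 7: GAU Asp / GAU Asp — identical.
Codon 8: UAU Tyr / UAU Tyr — identical.
Codon 9: CCG Pro / CCU Pro — synonymous.
Nonsynonymous differences: 0 → same protein.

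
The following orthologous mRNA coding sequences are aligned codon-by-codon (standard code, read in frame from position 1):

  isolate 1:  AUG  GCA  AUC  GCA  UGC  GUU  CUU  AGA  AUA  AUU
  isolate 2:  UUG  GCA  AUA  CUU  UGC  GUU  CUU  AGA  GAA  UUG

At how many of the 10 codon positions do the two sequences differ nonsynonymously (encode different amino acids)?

4

Codon 1: AUG Met / UUG Leu — nonsynonymous.
Codon 2: GCA Ala / GCA Ala — identical.
Codon 3: AUC Ile / AUA Ile — synonymous.
Codon 4: GCA Ala / CUU Leu — nonsynonymous.
Codon 5: UGC Cys / UGC Cys — identical.
Codon 6: GUU Val / GUU Val — identical.
Codon 7: CUU Leu / CUU Leu — identical.
Codon 8: AGA Arg / AGA Arg — identical.
Codon 9: AUA Ile / GAA Glu — nonsynonymous.
Codon 10: AUU Ile / UUG Leu — nonsynonymous.
Nonsynonymous differences: 4.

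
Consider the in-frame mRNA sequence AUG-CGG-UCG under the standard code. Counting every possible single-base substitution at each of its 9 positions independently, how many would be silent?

7

Codon 1 (AUG, Met): 0 synonymous substitutions.
Codon 2 (CGG, Arg): 4 synonymous substitutions.
Codon 3 (UCG, Ser): 3 synonymous substitutions.
Total: 0 + 4 + 3 = 7.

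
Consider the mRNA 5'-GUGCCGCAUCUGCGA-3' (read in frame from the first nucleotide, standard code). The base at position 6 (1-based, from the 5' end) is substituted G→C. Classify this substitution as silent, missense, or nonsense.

silent

Position 6 falls in codon 2: CCG → Pro.
After the substitution the codon is CCC → Pro.
Both encode Pro, so the change is synonymous.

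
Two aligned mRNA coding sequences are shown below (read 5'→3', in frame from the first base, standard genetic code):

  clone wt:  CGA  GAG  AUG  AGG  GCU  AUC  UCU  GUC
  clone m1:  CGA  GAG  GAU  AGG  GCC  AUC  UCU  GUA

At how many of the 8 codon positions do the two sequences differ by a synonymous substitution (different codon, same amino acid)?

Codon 1: CGA Arg / CGA Arg — identical.
Codon 2: GAG Glu / GAG Glu — identical.
Codon 3: AUG Met / GAU Asp — nonsynonymous.
Codon 4: AGG Arg / AGG Arg — identical.
Codon 5: GCU Ala / GCC Ala — synonymous.
Codon 6: AUC Ile / AUC Ile — identical.
Codon 7: UCU Ser / UCU Ser — identical.
Codon 8: GUC Val / GUA Val — synonymous.
Synonymous differences: 2.

2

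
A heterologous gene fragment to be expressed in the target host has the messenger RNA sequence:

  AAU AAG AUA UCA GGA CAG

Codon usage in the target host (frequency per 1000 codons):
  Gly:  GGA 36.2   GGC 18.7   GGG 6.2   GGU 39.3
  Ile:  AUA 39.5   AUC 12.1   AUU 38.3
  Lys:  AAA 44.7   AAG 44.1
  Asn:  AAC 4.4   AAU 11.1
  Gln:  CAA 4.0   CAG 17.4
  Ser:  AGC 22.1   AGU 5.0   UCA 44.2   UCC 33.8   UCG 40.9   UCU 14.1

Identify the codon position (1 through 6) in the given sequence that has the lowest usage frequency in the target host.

Codon 1 AAU (Asn): 11.1 per 1000.
Codon 2 AAG (Lys): 44.1 per 1000.
Codon 3 AUA (Ile): 39.5 per 1000.
Codon 4 UCA (Ser): 44.2 per 1000.
Codon 5 GGA (Gly): 36.2 per 1000.
Codon 6 CAG (Gln): 17.4 per 1000.
Lowest frequency is 11.1 at codon 1.

1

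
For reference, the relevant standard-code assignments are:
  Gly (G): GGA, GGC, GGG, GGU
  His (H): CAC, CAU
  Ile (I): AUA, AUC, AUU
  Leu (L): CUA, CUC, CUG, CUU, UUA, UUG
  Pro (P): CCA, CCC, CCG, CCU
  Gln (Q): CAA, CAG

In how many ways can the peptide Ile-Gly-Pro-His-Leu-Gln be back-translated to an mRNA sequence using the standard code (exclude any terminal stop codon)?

1152

Ile: 3 codons.
Gly: 4 codons.
Pro: 4 codons.
His: 2 codons.
Leu: 6 codons.
Gln: 2 codons.
3 × 4 × 4 × 2 × 6 × 2 = 1152.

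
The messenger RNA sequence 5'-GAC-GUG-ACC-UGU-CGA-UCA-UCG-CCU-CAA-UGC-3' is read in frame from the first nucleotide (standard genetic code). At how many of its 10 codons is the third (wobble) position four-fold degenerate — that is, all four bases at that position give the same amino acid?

6

Codon 1 GAC (Asp): third position 2-fold.
Codon 2 GUG (Val): third position 4-fold.
Codon 3 ACC (Thr): third position 4-fold.
Codon 4 UGU (Cys): third position 2-fold.
Codon 5 CGA (Arg): third position 4-fold.
Codon 6 UCA (Ser): third position 4-fold.
Codon 7 UCG (Ser): third position 4-fold.
Codon 8 CCU (Pro): third position 4-fold.
Codon 9 CAA (Gln): third position 2-fold.
Codon 10 UGC (Cys): third position 2-fold.
Four-fold degenerate third positions: 6.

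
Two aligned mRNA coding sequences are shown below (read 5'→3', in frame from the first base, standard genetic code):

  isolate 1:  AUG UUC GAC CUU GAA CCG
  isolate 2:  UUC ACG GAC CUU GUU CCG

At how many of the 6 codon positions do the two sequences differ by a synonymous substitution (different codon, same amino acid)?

Codon 1: AUG Met / UUC Phe — nonsynonymous.
Codon 2: UUC Phe / ACG Thr — nonsynonymous.
Codon 3: GAC Asp / GAC Asp — identical.
Codon 4: CUU Leu / CUU Leu — identical.
Codon 5: GAA Glu / GUU Val — nonsynonymous.
Codon 6: CCG Pro / CCG Pro — identical.
Synonymous differences: 0.

0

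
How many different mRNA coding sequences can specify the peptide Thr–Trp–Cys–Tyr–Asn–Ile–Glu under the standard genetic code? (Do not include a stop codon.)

192

Thr: 4 codons.
Trp: 1 codon.
Cys: 2 codons.
Tyr: 2 codons.
Asn: 2 codons.
Ile: 3 codons.
Glu: 2 codons.
4 × 1 × 2 × 2 × 2 × 3 × 2 = 192.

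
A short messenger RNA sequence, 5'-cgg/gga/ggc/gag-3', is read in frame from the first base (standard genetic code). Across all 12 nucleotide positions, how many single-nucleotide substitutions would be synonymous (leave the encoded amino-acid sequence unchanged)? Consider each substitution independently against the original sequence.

11

Codon 1 (CGG, Arg): 4 synonymous substitutions.
Codon 2 (GGA, Gly): 3 synonymous substitutions.
Codon 3 (GGC, Gly): 3 synonymous substitutions.
Codon 4 (GAG, Glu): 1 synonymous substitution.
Total: 4 + 3 + 3 + 1 = 11.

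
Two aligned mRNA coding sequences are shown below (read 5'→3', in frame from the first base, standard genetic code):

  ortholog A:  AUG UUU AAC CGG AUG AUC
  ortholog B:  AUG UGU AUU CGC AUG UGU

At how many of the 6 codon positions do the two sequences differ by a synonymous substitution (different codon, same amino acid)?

Codon 1: AUG Met / AUG Met — identical.
Codon 2: UUU Phe / UGU Cys — nonsynonymous.
Codon 3: AAC Asn / AUU Ile — nonsynonymous.
Codon 4: CGG Arg / CGC Arg — synonymous.
Codon 5: AUG Met / AUG Met — identical.
Codon 6: AUC Ile / UGU Cys — nonsynonymous.
Synonymous differences: 1.

1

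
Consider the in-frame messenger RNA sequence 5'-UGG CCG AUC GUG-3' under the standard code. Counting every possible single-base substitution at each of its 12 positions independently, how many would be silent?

8

Codon 1 (UGG, Trp): 0 synonymous substitutions.
Codon 2 (CCG, Pro): 3 synonymous substitutions.
Codon 3 (AUC, Ile): 2 synonymous substitutions.
Codon 4 (GUG, Val): 3 synonymous substitutions.
Total: 0 + 3 + 2 + 3 = 8.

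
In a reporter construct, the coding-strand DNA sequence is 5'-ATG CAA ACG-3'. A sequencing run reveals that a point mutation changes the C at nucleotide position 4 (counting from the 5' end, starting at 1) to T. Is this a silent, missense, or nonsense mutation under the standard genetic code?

nonsense

Position 4 falls in codon 2: CAA → Gln.
After the substitution the codon is TAA → Stop.
The new codon is a stop codon, so this is a nonsense mutation.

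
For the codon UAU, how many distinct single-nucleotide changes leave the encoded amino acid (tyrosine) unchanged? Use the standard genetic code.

Position 1: none → 0 synonymous.
Position 2: none → 0 synonymous.
Position 3: UAC → 1 synonymous.
Total: 0 + 0 + 1 = 1.

1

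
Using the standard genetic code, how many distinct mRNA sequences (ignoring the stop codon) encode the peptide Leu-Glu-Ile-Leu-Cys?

Leu: 6 codons.
Glu: 2 codons.
Ile: 3 codons.
Leu: 6 codons.
Cys: 2 codons.
6 × 2 × 3 × 6 × 2 = 432.

432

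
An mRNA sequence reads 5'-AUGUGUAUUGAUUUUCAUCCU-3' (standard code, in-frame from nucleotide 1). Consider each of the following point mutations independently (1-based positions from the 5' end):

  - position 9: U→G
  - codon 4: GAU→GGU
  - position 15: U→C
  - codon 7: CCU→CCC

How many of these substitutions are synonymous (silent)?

2

Codon 3: AUU (Ile) → AUG (Met) — missense.
Codon 4: GAU (Asp) → GGU (Gly) — missense.
Codon 5: UUU (Phe) → UUC (Phe) — synonymous.
Codon 7: CCU (Pro) → CCC (Pro) — synonymous.
Synonymous: 2 of 4.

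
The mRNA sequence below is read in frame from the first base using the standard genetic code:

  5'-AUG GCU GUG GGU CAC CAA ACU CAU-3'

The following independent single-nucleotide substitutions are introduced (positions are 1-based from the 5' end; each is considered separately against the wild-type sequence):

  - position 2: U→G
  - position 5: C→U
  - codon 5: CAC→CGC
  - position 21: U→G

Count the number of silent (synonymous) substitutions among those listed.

Codon 1: AUG (Met) → AGG (Arg) — missense.
Codon 2: GCU (Ala) → GUU (Val) — missense.
Codon 5: CAC (His) → CGC (Arg) — missense.
Codon 7: ACU (Thr) → ACG (Thr) — synonymous.
Synonymous: 1 of 4.

1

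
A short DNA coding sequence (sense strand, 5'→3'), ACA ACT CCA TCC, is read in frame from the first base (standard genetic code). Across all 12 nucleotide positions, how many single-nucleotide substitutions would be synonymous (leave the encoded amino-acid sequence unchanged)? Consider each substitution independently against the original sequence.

Codon 1 (ACA, Thr): 3 synonymous substitutions.
Codon 2 (ACT, Thr): 3 synonymous substitutions.
Codon 3 (CCA, Pro): 3 synonymous substitutions.
Codon 4 (TCC, Ser): 3 synonymous substitutions.
Total: 3 + 3 + 3 + 3 = 12.

12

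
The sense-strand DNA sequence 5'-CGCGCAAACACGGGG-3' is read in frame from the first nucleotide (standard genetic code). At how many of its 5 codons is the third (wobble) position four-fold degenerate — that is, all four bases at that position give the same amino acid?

Codon 1 CGC (Arg): third position 4-fold.
Codon 2 GCA (Ala): third position 4-fold.
Codon 3 AAC (Asn): third position 2-fold.
Codon 4 ACG (Thr): third position 4-fold.
Codon 5 GGG (Gly): third position 4-fold.
Four-fold degenerate third positions: 4.

4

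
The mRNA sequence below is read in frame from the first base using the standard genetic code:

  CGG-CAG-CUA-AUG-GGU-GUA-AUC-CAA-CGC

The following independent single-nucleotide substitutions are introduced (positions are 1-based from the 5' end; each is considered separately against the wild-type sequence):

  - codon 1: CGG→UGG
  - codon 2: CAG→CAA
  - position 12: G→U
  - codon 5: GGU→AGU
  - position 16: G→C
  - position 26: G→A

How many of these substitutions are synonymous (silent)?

1

Codon 1: CGG (Arg) → UGG (Trp) — missense.
Codon 2: CAG (Gln) → CAA (Gln) — synonymous.
Codon 4: AUG (Met) → AUU (Ile) — missense.
Codon 5: GGU (Gly) → AGU (Ser) — missense.
Codon 6: GUA (Val) → CUA (Leu) — missense.
Codon 9: CGC (Arg) → CAC (His) — missense.
Synonymous: 1 of 6.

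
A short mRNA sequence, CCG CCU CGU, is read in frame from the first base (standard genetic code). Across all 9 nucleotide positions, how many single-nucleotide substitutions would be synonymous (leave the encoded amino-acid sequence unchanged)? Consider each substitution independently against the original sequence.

Codon 1 (CCG, Pro): 3 synonymous substitutions.
Codon 2 (CCU, Pro): 3 synonymous substitutions.
Codon 3 (CGU, Arg): 3 synonymous substitutions.
Total: 3 + 3 + 3 = 9.

9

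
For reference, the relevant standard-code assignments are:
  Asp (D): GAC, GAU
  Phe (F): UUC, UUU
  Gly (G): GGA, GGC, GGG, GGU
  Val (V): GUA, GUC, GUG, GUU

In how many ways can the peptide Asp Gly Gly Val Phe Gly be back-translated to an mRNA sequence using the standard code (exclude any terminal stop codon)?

1024

Asp: 2 codons.
Gly: 4 codons.
Gly: 4 codons.
Val: 4 codons.
Phe: 2 codons.
Gly: 4 codons.
2 × 4 × 4 × 4 × 2 × 4 = 1024.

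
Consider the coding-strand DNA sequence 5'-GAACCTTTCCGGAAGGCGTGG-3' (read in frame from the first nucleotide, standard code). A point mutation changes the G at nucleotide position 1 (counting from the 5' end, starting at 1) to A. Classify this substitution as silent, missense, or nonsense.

Position 1 falls in codon 1: GAA → Glu.
After the substitution the codon is AAA → Lys.
Glu ≠ Lys, so this is a missense mutation.

missense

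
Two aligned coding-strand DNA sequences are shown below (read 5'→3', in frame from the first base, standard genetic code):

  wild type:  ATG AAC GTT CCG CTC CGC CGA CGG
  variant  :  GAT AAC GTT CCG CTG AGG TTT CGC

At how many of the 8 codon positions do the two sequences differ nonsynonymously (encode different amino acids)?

Codon 1: ATG Met / GAT Asp — nonsynonymous.
Codon 2: AAC Asn / AAC Asn — identical.
Codon 3: GTT Val / GTT Val — identical.
Codon 4: CCG Pro / CCG Pro — identical.
Codon 5: CTC Leu / CTG Leu — synonymous.
Codon 6: CGC Arg / AGG Arg — synonymous.
Codon 7: CGA Arg / TTT Phe — nonsynonymous.
Codon 8: CGG Arg / CGC Arg — synonymous.
Nonsynonymous differences: 2.

2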